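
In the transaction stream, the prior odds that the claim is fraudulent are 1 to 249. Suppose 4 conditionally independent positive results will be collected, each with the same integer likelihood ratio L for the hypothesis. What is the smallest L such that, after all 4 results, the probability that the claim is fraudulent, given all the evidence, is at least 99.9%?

23

Prior odds = 1/249.
Target odds = 0.999/0.001 = 999.
Need L⁴ ≥ 999 ÷ (1/249) = 248751.
22⁴ = 234256 < 248751 ≤ 279841 = 23⁴, so L = 23.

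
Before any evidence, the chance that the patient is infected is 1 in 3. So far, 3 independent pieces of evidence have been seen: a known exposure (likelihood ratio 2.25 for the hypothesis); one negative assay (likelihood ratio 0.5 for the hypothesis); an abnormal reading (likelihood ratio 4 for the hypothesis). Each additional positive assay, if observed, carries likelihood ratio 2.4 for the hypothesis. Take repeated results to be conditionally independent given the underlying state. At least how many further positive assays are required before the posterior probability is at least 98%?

Prior odds = (1/3)/(2/3) = 0.5.
Combined Bayes factor of the evidence already in hand = 2.25 × 0.5 × 4 = 4.5.
Odds after that evidence = 0.5 × 4.5 = 2.25.
Target odds = 0.98/0.02 = 49.
Need 2.4ⁿ ≥ 49 ÷ 2.25 = 196/9.
2.4³ = 13.824 falls short of 196/9 but 2.4⁴ = 33.1776 reaches it, so n = 4.

4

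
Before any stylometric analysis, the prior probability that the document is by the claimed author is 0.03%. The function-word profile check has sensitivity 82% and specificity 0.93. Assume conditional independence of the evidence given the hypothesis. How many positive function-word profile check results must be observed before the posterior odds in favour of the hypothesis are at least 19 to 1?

5

Prior odds = 0.0003/0.9997 = 3/9997.
False-positive rate = 1 − 0.93 = 0.07; likelihood ratio of a positive = 0.82/0.07 = 82/7.
Target odds = 19.
Require (82/7)ⁿ ≥ 19 ÷ (3/9997) = 189943/3.
(82/7)⁴ = 45212176/2401 falls short of 189943/3 but (82/7)⁵ ≈220587 reaches it, so n = 5.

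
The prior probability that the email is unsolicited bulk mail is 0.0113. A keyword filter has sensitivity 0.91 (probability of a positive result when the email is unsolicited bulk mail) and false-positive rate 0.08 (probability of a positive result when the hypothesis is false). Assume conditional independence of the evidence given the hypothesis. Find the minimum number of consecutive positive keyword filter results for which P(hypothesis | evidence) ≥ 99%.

4

Prior odds = 0.0113/0.9887 = 113/9887.
Likelihood ratio of a positive result = 0.91/0.08 = 11.375.
Target odds: 0.99 ÷ 0.01 = 99.
Need (113/9887) × 11.375ⁿ ≥ 99, i.e. 11.375ⁿ ≥ 978813/113.
11.375³ = 753571/512 falls short of 978813/113 but 11.375⁴ = 68574961/4096 reaches it, so n = 4.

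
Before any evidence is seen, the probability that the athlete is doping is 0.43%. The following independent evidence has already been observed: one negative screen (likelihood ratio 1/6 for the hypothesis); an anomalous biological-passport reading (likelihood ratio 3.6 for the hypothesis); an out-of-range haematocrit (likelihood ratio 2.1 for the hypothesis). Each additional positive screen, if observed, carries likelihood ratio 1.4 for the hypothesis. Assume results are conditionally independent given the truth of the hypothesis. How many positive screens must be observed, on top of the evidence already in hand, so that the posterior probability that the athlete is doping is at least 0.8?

20

Prior odds = 0.0043/0.9957 = 43/9957.
Combined Bayes factor of the evidence already in hand = (1/6) × 3.6 × 2.1 = 1.26.
Odds after that evidence = (43/9957) × 1.26 = 903/165950.
Target odds = 0.8/0.2 = 4.
Need 1.4ⁿ ≥ 4 ÷ (903/165950) = 663800/903.
1.4¹⁹ ≈597.63 falls short of 663800/903 but 1.4²⁰ ≈836.683 reaches it, so n = 20.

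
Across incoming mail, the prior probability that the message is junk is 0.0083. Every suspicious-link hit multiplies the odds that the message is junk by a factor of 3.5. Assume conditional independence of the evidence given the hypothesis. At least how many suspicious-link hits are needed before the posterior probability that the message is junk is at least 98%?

Prior odds = 0.0083/0.9917 = 83/9917.
Likelihood ratio per suspicious-link hit = 3.5.
Target posterior odds = 0.98/0.02 = 49.
Need (83/9917) × 3.5ⁿ ≥ 49, i.e. 3.5ⁿ ≥ 485933/83.
3.5⁶ = 1838.265625 falls short of 485933/83 but 3.5⁷ = 823543/128 reaches it, so n = 7.

7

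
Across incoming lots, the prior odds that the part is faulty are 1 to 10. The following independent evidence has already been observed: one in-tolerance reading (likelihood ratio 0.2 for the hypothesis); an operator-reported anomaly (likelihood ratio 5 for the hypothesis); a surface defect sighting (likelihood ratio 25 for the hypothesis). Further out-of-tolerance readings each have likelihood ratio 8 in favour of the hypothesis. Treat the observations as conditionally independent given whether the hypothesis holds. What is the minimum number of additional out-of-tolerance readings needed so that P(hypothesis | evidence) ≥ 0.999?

Prior odds = 0.1.
Combined Bayes factor of the evidence already in hand = 0.2 × 5 × 25 = 25.
Odds after that evidence = 0.1 × 25 = 2.5.
Target odds = 0.999/0.001 = 999.
Need 8ⁿ ≥ 999 ÷ 2.5 = 399.6.
8² = 64 falls short of 399.6 but 8³ = 512 reaches it, so n = 3.

3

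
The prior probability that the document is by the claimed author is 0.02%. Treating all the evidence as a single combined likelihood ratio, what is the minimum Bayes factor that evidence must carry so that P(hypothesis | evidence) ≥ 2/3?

9998

Prior odds = 0.0002/0.9998 = 1/4999.
Target odds = (2/3)/(1/3) = 2.
Required Bayes factor = 2 ÷ (1/4999) = 9998.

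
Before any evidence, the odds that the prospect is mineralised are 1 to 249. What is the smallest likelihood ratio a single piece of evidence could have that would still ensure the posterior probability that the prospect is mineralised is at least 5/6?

1245

Prior odds = 1/249.
Target odds = (5/6)/(1/6) = 5.
Required Bayes factor = 5 ÷ (1/249) = 1245.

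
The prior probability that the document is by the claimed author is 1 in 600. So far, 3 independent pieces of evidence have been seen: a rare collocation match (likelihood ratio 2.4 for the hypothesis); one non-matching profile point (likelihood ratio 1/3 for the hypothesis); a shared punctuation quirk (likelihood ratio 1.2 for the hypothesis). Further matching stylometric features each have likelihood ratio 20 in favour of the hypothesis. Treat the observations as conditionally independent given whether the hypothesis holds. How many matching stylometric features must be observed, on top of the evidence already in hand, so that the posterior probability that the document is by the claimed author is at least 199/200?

Prior odds = (1/600)/(599/600) = 1/599.
Combined Bayes factor of the evidence already in hand = 2.4 × (1/3) × 1.2 = 0.96.
Odds after that evidence = (1/599) × 0.96 = 24/14975.
Target odds = 0.995/0.005 = 199.
Need 20ⁿ ≥ 199 ÷ (24/14975) = 2980025/24.
20³ = 8000 falls short of 2980025/24 but 20⁴ = 160000 reaches it, so n = 4.

4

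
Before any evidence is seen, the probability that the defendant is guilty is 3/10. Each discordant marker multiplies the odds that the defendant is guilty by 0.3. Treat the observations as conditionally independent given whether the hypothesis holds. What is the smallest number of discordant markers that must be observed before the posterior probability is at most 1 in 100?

Prior odds: 0.3 ÷ 0.7 = 3/7.
Likelihood ratio per discordant marker = 0.3.
Target odds: 0.01 ÷ 0.99 = 1/99.
Need (3/7) × 0.3ⁿ ≤ 1/99, i.e. 0.3ⁿ ≤ 7/297.
0.3³ = 0.027 is still above 7/297 but 0.3⁴ = 0.0081 is at or below it, so n = 4.

4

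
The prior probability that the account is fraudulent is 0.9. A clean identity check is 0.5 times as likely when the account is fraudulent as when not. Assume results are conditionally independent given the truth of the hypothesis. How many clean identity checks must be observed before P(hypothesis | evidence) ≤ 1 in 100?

10

Prior odds: 0.9 ÷ 0.1 = 9.
Likelihood ratio per clean identity check = 0.5.
Target posterior odds = 0.01/0.99 = 1/99.
Require 0.5ⁿ ≤ 1/99 ÷ 9 = 1/891.
0.5⁹ = 0.001953125 is still above 1/891 but 0.5¹⁰ = 1/1024 is at or below it, so n = 10.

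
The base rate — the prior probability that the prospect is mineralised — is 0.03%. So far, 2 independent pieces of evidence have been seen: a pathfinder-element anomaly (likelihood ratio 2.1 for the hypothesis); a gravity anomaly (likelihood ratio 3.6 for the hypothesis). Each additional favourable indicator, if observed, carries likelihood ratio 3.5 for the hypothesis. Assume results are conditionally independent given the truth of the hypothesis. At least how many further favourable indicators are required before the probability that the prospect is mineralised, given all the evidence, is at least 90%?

7

Prior odds = 0.0003/0.9997 = 3/9997.
Combined Bayes factor of the evidence already in hand = 2.1 × 3.6 = 7.56.
Odds after that evidence = (3/9997) × 7.56 = 567/249925.
Target odds = 0.9/0.1 = 9.
Need 3.5ⁿ ≥ 9 ÷ (567/249925) = 249925/63.
3.5⁶ = 1838.265625 falls short of 249925/63 but 3.5⁷ = 823543/128 reaches it, so n = 7.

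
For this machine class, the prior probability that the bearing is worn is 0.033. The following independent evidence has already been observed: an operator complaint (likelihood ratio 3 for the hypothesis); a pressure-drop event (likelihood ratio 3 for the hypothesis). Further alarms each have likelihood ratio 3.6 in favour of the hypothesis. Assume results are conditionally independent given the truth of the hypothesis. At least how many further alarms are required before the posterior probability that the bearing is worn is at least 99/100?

Prior odds = 0.033/0.967 = 33/967.
Combined Bayes factor of the evidence already in hand = 3 × 3 = 9.
Odds after that evidence = (33/967) × 9 = 297/967.
Target odds = 0.99/0.01 = 99.
Need 3.6ⁿ ≥ 99 ÷ (297/967) = 967/3.
3.6⁴ = 167.9616 falls short of 967/3 but 3.6⁵ = 604.66176 reaches it, so n = 5.

5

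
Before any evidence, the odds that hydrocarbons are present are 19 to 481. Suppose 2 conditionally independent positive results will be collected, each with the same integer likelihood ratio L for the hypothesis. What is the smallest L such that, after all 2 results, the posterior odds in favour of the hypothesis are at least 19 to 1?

Prior odds = 19/481.
Target odds = 19.
Need L² ≥ 19 ÷ (19/481) = 481.
21² = 441 < 481 ≤ 484 = 22², so L = 22.

22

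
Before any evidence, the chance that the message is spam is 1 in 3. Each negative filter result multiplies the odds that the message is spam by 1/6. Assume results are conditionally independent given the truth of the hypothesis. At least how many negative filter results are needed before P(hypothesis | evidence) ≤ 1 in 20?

Prior odds: (1/3) ÷ (2/3) = 0.5.
Likelihood ratio per negative filter result = 1/6.
Target odds: 0.05 ÷ 0.95 = 1/19.
Require (1/6)ⁿ ≤ 1/19 ÷ 0.5 = 2/19.
(1/6)¹ = 1/6 is still above 2/19 but (1/6)² = 1/36 is at or below it, so n = 2.

2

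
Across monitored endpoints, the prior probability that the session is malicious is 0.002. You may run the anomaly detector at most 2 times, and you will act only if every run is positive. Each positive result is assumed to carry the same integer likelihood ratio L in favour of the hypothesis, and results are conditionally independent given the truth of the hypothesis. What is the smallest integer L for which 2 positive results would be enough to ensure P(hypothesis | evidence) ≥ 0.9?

Prior odds = 0.002/0.998 = 1/499.
Target odds = 0.9/0.1 = 9.
Need L² ≥ 9 ÷ (1/499) = 4491.
67² = 4489 < 4491 ≤ 4624 = 68², so L = 68.

68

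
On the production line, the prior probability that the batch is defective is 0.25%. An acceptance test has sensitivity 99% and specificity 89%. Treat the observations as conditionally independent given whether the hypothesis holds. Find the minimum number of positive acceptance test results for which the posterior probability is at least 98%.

Prior odds: 0.0025 ÷ 0.9975 = 1/399.
False-positive rate = 1 − 0.89 = 0.11; likelihood ratio of a positive = 0.99/0.11 = 9.
Target odds: 0.98 ÷ 0.02 = 49.
Need (1/399) × 9ⁿ ≥ 49, i.e. 9ⁿ ≥ 19551.
9⁴ = 6561 falls short of 19551 but 9⁵ = 59049 reaches it, so n = 5.

5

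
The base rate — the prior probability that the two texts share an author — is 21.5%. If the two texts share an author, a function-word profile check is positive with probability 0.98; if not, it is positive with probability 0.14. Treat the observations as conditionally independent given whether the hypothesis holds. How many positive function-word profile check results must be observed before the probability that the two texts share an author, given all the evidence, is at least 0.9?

2

Prior odds: 0.215 ÷ 0.785 = 43/157.
Likelihood ratio of a positive = 0.98/0.14 = 7.
Target posterior odds = 0.9/0.1 = 9.
Need (43/157) × 7ⁿ ≥ 9, i.e. 7ⁿ ≥ 1413/43.
7¹ = 7 falls short of 1413/43 but 7² = 49 reaches it, so n = 2.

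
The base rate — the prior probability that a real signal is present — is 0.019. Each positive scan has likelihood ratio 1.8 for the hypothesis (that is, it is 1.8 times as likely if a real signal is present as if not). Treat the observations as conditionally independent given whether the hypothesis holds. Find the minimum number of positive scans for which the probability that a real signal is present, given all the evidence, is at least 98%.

Prior odds = 0.019/0.981 = 19/981.
Likelihood ratio per positive scan = 1.8.
Target odds: 0.98 ÷ 0.02 = 49.
Require 1.8ⁿ ≥ 49 ÷ (19/981) = 48069/19.
1.8¹³ ≈2082.3 falls short of 48069/19 but 1.8¹⁴ ≈3748.13 reaches it, so n = 14.

14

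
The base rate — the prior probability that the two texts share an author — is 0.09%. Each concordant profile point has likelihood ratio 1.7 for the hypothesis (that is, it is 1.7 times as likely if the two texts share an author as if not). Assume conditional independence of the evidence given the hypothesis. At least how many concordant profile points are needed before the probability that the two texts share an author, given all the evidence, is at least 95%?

Prior odds: 0.0009 ÷ 0.9991 = 9/9991.
Likelihood ratio per concordant profile point = 1.7.
Target posterior odds = 0.95/0.05 = 19.
Require 1.7ⁿ ≥ 19 ÷ (9/9991) = 189829/9.
1.7¹⁸ ≈14063.1 falls short of 189829/9 but 1.7¹⁹ ≈23907.2 reaches it, so n = 19.

19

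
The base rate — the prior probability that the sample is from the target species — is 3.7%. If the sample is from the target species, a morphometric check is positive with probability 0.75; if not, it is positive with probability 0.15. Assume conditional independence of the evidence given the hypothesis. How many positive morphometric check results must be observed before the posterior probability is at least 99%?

5

Prior odds: 0.037 ÷ 0.963 = 37/963.
Likelihood ratio of a positive = 0.75/0.15 = 5.
Target odds: 0.99 ÷ 0.01 = 99.
Need (37/963) × 5ⁿ ≥ 99, i.e. 5ⁿ ≥ 95337/37.
5⁴ = 625 falls short of 95337/37 but 5⁵ = 3125 reaches it, so n = 5.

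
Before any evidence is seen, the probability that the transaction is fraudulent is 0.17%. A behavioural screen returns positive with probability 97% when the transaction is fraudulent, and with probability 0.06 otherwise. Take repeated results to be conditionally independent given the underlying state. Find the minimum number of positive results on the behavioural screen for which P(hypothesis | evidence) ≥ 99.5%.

Prior odds = 0.0017/0.9983 = 17/9983.
Likelihood ratio of a positive result = 0.97/0.06 = 97/6.
Target odds: 0.995 ÷ 0.005 = 199.
Need (17/9983) × (97/6)ⁿ ≥ 199, i.e. (97/6)ⁿ ≥ 1986617/17.
(97/6)⁴ = 88529281/1296 falls short of 1986617/17 but (97/6)⁵ ≈1.10434e+06 reaches it, so n = 5.

5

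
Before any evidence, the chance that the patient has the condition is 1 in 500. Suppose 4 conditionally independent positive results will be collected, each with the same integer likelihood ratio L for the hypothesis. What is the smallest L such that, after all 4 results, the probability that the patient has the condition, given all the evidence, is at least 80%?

Prior odds = 0.002/0.998 = 1/499.
Target odds = 0.8/0.2 = 4.
Need L⁴ ≥ 4 ÷ (1/499) = 1996.
6⁴ = 1296 < 1996 ≤ 2401 = 7⁴, so L = 7.

7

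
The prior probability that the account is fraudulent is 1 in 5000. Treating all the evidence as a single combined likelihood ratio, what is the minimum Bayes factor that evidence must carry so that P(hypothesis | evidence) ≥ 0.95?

Prior odds = 0.0002/0.9998 = 1/4999.
Target odds = 0.95/0.05 = 19.
Required Bayes factor = 19 ÷ (1/4999) = 94981.

94981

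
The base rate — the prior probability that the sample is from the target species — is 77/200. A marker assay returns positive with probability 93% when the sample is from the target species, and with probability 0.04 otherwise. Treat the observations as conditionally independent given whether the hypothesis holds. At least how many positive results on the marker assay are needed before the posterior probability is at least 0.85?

1

Prior odds = 0.385/0.615 = 77/123.
Likelihood ratio of a positive result = 0.93/0.04 = 23.25.
Target posterior odds = 0.85/0.15 = 17/3.
Require 23.25ⁿ ≥ 17/3 ÷ (77/123) = 697/77.
23.25¹ = 23.25, which meets the required 697/77; so n = 1.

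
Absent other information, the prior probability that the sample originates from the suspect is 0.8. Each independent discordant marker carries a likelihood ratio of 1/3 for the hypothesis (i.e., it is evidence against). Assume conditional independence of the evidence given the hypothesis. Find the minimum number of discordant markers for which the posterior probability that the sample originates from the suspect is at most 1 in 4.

Prior odds = 0.8/0.2 = 4.
Likelihood ratio per discordant marker = 1/3.
Target odds: 0.25 ÷ 0.75 = 1/3.
Need 4 × (1/3)ⁿ ≤ 1/3, i.e. (1/3)ⁿ ≤ 1/12.
(1/3)² = 1/9 is still above 1/12 but (1/3)³ = 1/27 is at or below it, so n = 3.

3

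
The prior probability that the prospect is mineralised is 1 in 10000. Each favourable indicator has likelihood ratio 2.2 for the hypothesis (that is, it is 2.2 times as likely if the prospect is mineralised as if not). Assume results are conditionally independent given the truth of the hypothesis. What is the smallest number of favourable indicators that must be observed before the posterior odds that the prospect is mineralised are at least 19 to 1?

Prior odds = 0.0001/0.9999 = 1/9999.
Likelihood ratio per favourable indicator = 2.2.
Target odds = 19.
Require 2.2ⁿ ≥ 19 ÷ (1/9999) = 189981.
2.2¹⁵ ≈136880 falls short of 189981 but 2.2¹⁶ ≈301136 reaches it, so n = 16.

16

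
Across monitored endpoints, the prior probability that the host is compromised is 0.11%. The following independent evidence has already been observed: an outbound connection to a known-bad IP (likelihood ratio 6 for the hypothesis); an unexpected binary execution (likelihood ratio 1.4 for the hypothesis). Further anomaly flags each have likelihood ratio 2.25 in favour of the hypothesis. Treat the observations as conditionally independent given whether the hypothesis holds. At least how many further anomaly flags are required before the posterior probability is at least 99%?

12

Prior odds = 0.0011/0.9989 = 11/9989.
Combined Bayes factor of the evidence already in hand = 6 × 1.4 = 8.4.
Odds after that evidence = (11/9989) × 8.4 = 66/7135.
Target odds = 0.99/0.01 = 99.
Need 2.25ⁿ ≥ 99 ÷ (66/7135) = 10702.5.
2.25¹¹ ≈7481.83 falls short of 10702.5 but 2.25¹² ≈16834.1 reaches it, so n = 12.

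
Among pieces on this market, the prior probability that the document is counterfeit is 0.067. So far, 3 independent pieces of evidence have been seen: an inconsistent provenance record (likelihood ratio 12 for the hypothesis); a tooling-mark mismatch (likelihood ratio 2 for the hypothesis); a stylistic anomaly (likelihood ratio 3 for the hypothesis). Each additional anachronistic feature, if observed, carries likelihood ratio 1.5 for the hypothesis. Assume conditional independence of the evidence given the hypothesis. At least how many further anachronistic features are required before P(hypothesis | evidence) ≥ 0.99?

Prior odds = 0.067/0.933 = 67/933.
Combined Bayes factor of the evidence already in hand = 12 × 2 × 3 = 72.
Odds after that evidence = (67/933) × 72 = 1608/311.
Target odds = 0.99/0.01 = 99.
Need 1.5ⁿ ≥ 99 ÷ (1608/311) = 10263/536.
1.5⁷ = 17.0859375 falls short of 10263/536 but 1.5⁸ = 25.62890625 reaches it, so n = 8.

8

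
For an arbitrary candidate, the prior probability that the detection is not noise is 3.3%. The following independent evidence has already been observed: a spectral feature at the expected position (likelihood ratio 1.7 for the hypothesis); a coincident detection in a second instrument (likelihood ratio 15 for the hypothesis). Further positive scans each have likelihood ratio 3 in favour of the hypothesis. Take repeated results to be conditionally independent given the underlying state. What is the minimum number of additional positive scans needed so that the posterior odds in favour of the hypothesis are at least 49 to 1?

4

Prior odds = 0.033/0.967 = 33/967.
Combined Bayes factor of the evidence already in hand = 1.7 × 15 = 25.5.
Odds after that evidence = (33/967) × 25.5 = 1683/1934.
Target odds = 49.
Need 3ⁿ ≥ 49 ÷ (1683/1934) = 94766/1683.
3³ = 27 falls short of 94766/1683 but 3⁴ = 81 reaches it, so n = 4.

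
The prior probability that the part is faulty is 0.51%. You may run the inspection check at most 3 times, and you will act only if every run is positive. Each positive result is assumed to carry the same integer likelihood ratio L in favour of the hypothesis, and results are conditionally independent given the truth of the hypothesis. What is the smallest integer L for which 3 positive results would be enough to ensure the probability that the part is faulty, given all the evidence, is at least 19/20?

16

Prior odds = 0.0051/0.9949 = 51/9949.
Target odds = 0.95/0.05 = 19.
Need L³ ≥ 19 ÷ (51/9949) = 189031/51.
15³ = 3375 < 189031/51 ≤ 4096 = 16³, so L = 16.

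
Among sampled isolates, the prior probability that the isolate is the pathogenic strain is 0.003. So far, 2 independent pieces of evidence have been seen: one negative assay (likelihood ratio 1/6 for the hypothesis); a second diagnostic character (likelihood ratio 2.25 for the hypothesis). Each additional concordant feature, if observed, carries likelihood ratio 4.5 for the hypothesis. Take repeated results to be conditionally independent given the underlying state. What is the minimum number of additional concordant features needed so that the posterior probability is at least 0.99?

8

Prior odds = 0.003/0.997 = 3/997.
Combined Bayes factor of the evidence already in hand = (1/6) × 2.25 = 0.375.
Odds after that evidence = (3/997) × 0.375 = 9/7976.
Target odds = 0.99/0.01 = 99.
Need 4.5ⁿ ≥ 99 ÷ (9/7976) = 87736.
4.5⁷ = 4782969/128 falls short of 87736 but 4.5⁸ = 43046721/256 reaches it, so n = 8.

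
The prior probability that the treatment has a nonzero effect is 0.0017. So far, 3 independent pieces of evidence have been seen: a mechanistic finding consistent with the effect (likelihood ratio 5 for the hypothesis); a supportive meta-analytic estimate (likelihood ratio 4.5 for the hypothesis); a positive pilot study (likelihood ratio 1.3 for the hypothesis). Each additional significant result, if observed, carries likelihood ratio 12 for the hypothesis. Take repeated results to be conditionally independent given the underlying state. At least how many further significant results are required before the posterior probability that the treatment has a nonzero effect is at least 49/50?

Prior odds = 0.0017/0.9983 = 17/9983.
Combined Bayes factor of the evidence already in hand = 5 × 4.5 × 1.3 = 29.25.
Odds after that evidence = (17/9983) × 29.25 = 1989/39932.
Target odds = 0.98/0.02 = 49.
Need 12ⁿ ≥ 49 ÷ (1989/39932) = 1956668/1989.
12² = 144 falls short of 1956668/1989 but 12³ = 1728 reaches it, so n = 3.

3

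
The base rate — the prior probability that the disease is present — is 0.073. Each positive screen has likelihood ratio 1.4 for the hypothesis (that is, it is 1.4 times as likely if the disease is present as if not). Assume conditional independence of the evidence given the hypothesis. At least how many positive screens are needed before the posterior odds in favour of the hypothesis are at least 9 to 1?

15

Prior odds: 0.073 ÷ 0.927 = 73/927.
Likelihood ratio per positive screen = 1.4.
Target odds = 9.
Need (73/927) × 1.4ⁿ ≥ 9, i.e. 1.4ⁿ ≥ 8343/73.
1.4¹⁴ ≈111.12 falls short of 8343/73 but 1.4¹⁵ ≈155.568 reaches it, so n = 15.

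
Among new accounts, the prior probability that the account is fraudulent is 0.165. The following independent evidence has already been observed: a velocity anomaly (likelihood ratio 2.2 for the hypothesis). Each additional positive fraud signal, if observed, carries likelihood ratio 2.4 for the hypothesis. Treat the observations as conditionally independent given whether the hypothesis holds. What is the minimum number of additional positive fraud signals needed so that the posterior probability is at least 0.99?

Prior odds = 0.165/0.835 = 33/167.
Bayes factor of the evidence already in hand = 2.2.
Odds after that evidence = (33/167) × 2.2 = 363/835.
Target odds = 0.99/0.01 = 99.
Need 2.4ⁿ ≥ 99 ÷ (363/835) = 2505/11.
2.4⁶ = 2985984/15625 falls short of 2505/11 but 2.4⁷ = 35831808/78125 reaches it, so n = 7.

7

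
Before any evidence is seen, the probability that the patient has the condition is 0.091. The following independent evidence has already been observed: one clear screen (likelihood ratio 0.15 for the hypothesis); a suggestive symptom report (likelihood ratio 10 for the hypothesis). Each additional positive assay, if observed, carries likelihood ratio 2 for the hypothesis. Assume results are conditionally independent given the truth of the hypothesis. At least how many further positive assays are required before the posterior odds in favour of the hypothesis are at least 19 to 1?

Prior odds = 0.091/0.909 = 91/909.
Combined Bayes factor of the evidence already in hand = 0.15 × 10 = 1.5.
Odds after that evidence = (91/909) × 1.5 = 91/606.
Target odds = 19.
Need 2ⁿ ≥ 19 ÷ (91/606) = 11514/91.
2⁶ = 64 falls short of 11514/91 but 2⁷ = 128 reaches it, so n = 7.

7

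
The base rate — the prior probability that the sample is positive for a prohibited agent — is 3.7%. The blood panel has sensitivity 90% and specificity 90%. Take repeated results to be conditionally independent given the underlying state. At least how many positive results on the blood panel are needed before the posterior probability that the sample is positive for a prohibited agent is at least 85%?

3

Prior odds: 0.037 ÷ 0.963 = 37/963.
False-positive rate = 1 − 0.9 = 0.1; likelihood ratio of a positive = 0.9/0.1 = 9.
Target posterior odds = 0.85/0.15 = 17/3.
Need (37/963) × 9ⁿ ≥ 17/3, i.e. 9ⁿ ≥ 5457/37.
9² = 81 falls short of 5457/37 but 9³ = 729 reaches it, so n = 3.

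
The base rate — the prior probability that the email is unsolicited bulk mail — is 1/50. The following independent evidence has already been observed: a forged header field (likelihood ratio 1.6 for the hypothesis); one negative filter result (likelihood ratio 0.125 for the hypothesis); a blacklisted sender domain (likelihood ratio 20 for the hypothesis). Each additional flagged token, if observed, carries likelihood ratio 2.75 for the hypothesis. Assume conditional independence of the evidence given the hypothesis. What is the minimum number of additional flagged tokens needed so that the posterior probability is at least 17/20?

5

Prior odds = 0.02/0.98 = 1/49.
Combined Bayes factor of the evidence already in hand = 1.6 × 0.125 × 20 = 4.
Odds after that evidence = (1/49) × 4 = 4/49.
Target odds = 0.85/0.15 = 17/3.
Need 2.75ⁿ ≥ 17/3 ÷ (4/49) = 833/12.
2.75⁴ = 57.19140625 falls short of 833/12 but 2.75⁵ = 161051/1024 reaches it, so n = 5.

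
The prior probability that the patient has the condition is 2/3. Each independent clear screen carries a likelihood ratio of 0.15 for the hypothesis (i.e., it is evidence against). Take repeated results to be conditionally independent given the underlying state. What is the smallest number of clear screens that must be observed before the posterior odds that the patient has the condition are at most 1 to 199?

Prior odds: (2/3) ÷ (1/3) = 2.
Likelihood ratio per clear screen = 0.15.
Target odds = 1/199.
Need 2 × 0.15ⁿ ≤ 1/199, i.e. 0.15ⁿ ≤ 1/398.
0.15³ = 0.003375 is still above 1/398 but 0.15⁴ = 81/160000 is at or below it, so n = 4.

4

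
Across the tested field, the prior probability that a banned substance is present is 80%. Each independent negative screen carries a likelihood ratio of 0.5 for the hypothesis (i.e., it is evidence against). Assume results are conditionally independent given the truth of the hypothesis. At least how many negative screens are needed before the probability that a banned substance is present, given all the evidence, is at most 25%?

4

Prior odds: 0.8 ÷ 0.2 = 4.
Likelihood ratio per negative screen = 0.5.
Target posterior odds = 0.25/0.75 = 1/3.
Require 0.5ⁿ ≤ 1/3 ÷ 4 = 1/12.
0.5³ = 0.125 is still above 1/12 but 0.5⁴ = 0.0625 is at or below it, so n = 4.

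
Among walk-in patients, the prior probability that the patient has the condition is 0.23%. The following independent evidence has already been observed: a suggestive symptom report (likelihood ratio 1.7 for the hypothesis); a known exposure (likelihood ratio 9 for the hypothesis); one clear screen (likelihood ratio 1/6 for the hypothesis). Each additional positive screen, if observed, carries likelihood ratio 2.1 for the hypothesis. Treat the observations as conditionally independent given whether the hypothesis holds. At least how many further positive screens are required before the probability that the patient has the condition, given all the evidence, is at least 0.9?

10

Prior odds = 0.0023/0.9977 = 23/9977.
Combined Bayes factor of the evidence already in hand = 1.7 × 9 × (1/6) = 2.55.
Odds after that evidence = (23/9977) × 2.55 = 1173/199540.
Target odds = 0.9/0.1 = 9.
Need 2.1ⁿ ≥ 9 ÷ (1173/199540) = 598620/391.
2.1⁹ ≈794.28 falls short of 598620/391 but 2.1¹⁰ ≈1667.99 reaches it, so n = 10.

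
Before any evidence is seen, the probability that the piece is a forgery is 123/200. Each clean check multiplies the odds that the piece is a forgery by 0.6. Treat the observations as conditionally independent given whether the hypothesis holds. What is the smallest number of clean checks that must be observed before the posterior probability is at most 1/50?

Prior odds: 0.615 ÷ 0.385 = 123/77.
Likelihood ratio per clean check = 0.6.
Target posterior odds = 0.02/0.98 = 1/49.
Need (123/77) × 0.6ⁿ ≤ 1/49, i.e. 0.6ⁿ ≤ 11/861.
0.6⁸ = 6561/390625 is still above 11/861 but 0.6⁹ = 19683/1953125 is at or below it, so n = 9.

9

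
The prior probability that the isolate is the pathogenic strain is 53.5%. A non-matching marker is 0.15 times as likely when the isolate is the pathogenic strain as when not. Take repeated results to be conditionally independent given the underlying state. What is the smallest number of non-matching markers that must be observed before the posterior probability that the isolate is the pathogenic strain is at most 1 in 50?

3

Prior odds: 0.535 ÷ 0.465 = 107/93.
Likelihood ratio per non-matching marker = 0.15.
Target posterior odds = 0.02/0.98 = 1/49.
Require 0.15ⁿ ≤ 1/49 ÷ (107/93) = 93/5243.
0.15² = 0.0225 is still above 93/5243 but 0.15³ = 0.003375 is at or below it, so n = 3.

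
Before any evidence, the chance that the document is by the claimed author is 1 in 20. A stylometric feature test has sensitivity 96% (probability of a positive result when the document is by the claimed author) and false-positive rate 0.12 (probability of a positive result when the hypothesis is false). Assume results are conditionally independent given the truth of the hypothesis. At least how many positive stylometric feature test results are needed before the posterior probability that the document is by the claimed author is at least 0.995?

Prior odds = 0.05/0.95 = 1/19.
Likelihood ratio of a positive result = 0.96/0.12 = 8.
Target posterior odds = 0.995/0.005 = 199.
Require 8ⁿ ≥ 199 ÷ (1/19) = 3781.
8³ = 512 falls short of 3781 but 8⁴ = 4096 reaches it, so n = 4.

4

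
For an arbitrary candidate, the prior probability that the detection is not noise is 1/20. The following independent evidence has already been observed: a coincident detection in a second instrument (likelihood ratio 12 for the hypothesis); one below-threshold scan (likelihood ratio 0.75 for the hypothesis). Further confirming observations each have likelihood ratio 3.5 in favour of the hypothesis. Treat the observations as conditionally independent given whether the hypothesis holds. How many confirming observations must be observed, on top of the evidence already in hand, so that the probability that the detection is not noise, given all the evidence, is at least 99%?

Prior odds = 0.05/0.95 = 1/19.
Combined Bayes factor of the evidence already in hand = 12 × 0.75 = 9.
Odds after that evidence = (1/19) × 9 = 9/19.
Target odds = 0.99/0.01 = 99.
Need 3.5ⁿ ≥ 99 ÷ (9/19) = 209.
3.5⁴ = 150.0625 falls short of 209 but 3.5⁵ = 525.21875 reaches it, so n = 5.

5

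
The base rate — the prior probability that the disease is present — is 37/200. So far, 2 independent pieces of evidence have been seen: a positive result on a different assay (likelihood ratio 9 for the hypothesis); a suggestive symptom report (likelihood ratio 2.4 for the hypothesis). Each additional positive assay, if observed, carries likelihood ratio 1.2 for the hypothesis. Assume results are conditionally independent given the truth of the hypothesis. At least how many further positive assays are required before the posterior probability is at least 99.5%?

Prior odds = 0.185/0.815 = 37/163.
Combined Bayes factor of the evidence already in hand = 9 × 2.4 = 21.6.
Odds after that evidence = (37/163) × 21.6 = 3996/815.
Target odds = 0.995/0.005 = 199.
Need 1.2ⁿ ≥ 199 ÷ (3996/815) = 162185/3996.
1.2²⁰ ≈38.3376 falls short of 162185/3996 but 1.2²¹ ≈46.0051 reaches it, so n = 21.

21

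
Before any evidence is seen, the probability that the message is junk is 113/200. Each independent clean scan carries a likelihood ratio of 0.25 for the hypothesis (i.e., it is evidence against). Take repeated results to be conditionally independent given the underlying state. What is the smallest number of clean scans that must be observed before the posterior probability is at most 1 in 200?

5

Prior odds = 0.565/0.435 = 113/87.
Likelihood ratio per clean scan = 0.25.
Target odds: 0.005 ÷ 0.995 = 1/199.
Need (113/87) × 0.25ⁿ ≤ 1/199, i.e. 0.25ⁿ ≤ 87/22487.
0.25⁴ = 0.00390625 is still above 87/22487 but 0.25⁵ = 1/1024 is at or below it, so n = 5.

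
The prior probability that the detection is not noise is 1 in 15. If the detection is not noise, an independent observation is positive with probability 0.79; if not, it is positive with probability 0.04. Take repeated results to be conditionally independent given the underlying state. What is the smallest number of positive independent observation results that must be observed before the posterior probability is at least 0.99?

3

Prior odds = (1/15)/(14/15) = 1/14.
Likelihood ratio of a positive = 0.79/0.04 = 19.75.
Target posterior odds = 0.99/0.01 = 99.
Require 19.75ⁿ ≥ 99 ÷ (1/14) = 1386.
19.75² = 390.0625 falls short of 1386 but 19.75³ = 7703.734375 reaches it, so n = 3.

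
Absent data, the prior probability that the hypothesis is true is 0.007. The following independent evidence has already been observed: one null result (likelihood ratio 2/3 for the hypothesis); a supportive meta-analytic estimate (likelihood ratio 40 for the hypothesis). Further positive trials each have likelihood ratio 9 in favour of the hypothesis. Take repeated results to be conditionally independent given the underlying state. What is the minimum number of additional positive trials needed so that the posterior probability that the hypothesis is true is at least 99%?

Prior odds = 0.007/0.993 = 7/993.
Combined Bayes factor of the evidence already in hand = (2/3) × 40 = 80/3.
Odds after that evidence = (7/993) × 80/3 = 560/2979.
Target odds = 0.99/0.01 = 99.
Need 9ⁿ ≥ 99 ÷ (560/2979) = 294921/560.
9² = 81 falls short of 294921/560 but 9³ = 729 reaches it, so n = 3.

3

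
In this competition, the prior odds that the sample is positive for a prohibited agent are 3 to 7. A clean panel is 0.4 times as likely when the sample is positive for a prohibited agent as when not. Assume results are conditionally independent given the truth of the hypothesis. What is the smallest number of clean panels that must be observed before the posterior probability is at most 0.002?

Prior odds = 3/7.
Likelihood ratio per clean panel = 0.4.
Target odds: 0.002 ÷ 0.998 = 1/499.
Need (3/7) × 0.4ⁿ ≤ 1/499, i.e. 0.4ⁿ ≤ 7/1497.
0.4⁵ = 0.01024 is still above 7/1497 but 0.4⁶ = 64/15625 is at or below it, so n = 6.

6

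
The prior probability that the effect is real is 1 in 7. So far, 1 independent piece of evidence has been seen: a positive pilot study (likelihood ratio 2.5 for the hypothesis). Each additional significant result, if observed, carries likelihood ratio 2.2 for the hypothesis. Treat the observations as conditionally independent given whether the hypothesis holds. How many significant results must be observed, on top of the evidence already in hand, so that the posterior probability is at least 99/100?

7

Prior odds = (1/7)/(6/7) = 1/6.
Bayes factor of the evidence already in hand = 2.5.
Odds after that evidence = (1/6) × 2.5 = 5/12.
Target odds = 0.99/0.01 = 99.
Need 2.2ⁿ ≥ 99 ÷ (5/12) = 237.6.
2.2⁶ = 1771561/15625 falls short of 237.6 but 2.2⁷ = 19487171/78125 reaches it, so n = 7.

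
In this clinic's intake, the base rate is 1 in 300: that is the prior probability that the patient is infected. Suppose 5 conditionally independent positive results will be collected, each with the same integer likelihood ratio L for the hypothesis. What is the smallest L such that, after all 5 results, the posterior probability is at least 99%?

Prior odds = (1/300)/(299/300) = 1/299.
Target odds = 0.99/0.01 = 99.
Need L⁵ ≥ 99 ÷ (1/299) = 29601.
7⁵ = 16807 < 29601 ≤ 32768 = 8⁵, so L = 8.

8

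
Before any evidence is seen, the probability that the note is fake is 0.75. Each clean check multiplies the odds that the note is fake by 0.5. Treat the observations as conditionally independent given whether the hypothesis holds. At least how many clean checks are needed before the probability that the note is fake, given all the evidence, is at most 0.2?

Prior odds = 0.75/0.25 = 3.
Likelihood ratio per clean check = 0.5.
Target posterior odds = 0.2/0.8 = 0.25.
Need 3 × 0.5ⁿ ≤ 0.25, i.e. 0.5ⁿ ≤ 1/12.
0.5³ = 0.125 is still above 1/12 but 0.5⁴ = 0.0625 is at or below it, so n = 4.

4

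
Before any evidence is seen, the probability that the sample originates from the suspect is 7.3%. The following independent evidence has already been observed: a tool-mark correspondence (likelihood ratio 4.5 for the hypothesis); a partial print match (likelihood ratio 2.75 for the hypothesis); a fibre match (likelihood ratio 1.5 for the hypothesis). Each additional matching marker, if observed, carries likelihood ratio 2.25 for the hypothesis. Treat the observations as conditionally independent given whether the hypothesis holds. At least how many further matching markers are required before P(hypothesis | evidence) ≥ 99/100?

Prior odds = 0.073/0.927 = 73/927.
Combined Bayes factor of the evidence already in hand = 4.5 × 2.75 × 1.5 = 18.5625.
Odds after that evidence = (73/927) × 18.5625 = 2409/1648.
Target odds = 0.99/0.01 = 99.
Need 2.25ⁿ ≥ 99 ÷ (2409/1648) = 4944/73.
2.25⁵ = 59049/1024 falls short of 4944/73 but 2.25⁶ = 531441/4096 reaches it, so n = 6.

6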